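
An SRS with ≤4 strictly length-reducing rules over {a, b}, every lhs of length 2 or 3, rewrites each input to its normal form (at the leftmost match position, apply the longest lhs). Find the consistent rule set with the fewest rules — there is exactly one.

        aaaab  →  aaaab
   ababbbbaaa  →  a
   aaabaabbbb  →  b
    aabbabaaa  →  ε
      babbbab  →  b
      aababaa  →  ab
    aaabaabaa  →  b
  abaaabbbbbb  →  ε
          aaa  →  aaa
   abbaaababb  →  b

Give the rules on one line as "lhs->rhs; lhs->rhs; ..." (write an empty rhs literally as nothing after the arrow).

abb->b; ba->; baa->bb; bb->

  | aaaab
  | ababbbbaaa => abbbbaaa => bbbaaa => baaa => bba => a
  | aaabaabbbb => aaabbbbbb => aabbbbb => abbbb => bbb => b
  | aabbabaaa => ababaaa => abaaa => abba => ba => ε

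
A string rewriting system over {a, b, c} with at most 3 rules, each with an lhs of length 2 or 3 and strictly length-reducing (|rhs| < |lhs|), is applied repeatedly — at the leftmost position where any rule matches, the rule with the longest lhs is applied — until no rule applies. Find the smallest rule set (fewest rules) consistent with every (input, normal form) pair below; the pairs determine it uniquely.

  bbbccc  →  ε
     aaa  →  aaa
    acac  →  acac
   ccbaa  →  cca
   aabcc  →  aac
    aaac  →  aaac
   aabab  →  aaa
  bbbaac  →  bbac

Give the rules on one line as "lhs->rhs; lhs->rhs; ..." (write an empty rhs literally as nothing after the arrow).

baa->a; bab->a; bc->

  | bbbccc => bbcc => bc => ε
  | aaa
  | acac
  | ccbaa => cca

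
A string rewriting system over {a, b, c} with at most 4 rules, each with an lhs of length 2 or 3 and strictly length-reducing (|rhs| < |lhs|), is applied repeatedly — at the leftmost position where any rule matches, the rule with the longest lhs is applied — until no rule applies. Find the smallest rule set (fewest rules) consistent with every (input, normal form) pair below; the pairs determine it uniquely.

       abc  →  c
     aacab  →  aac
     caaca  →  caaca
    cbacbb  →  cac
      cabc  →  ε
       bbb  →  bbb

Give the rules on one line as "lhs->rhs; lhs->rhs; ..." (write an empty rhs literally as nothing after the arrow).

  | abc => c
  | aacab => aac
  | caaca
  | cbacbb => cacbb => cacb => cac

ab->; cb->c; cc->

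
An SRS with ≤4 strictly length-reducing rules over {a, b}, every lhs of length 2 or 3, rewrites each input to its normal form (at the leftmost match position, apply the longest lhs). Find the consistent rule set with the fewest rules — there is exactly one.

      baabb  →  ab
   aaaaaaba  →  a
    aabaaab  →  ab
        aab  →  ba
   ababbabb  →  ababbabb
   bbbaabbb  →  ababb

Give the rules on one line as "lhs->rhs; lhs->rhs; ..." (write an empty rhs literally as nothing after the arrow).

aab->ba; baa->bb; bbb->a

  | baabb => bbbb => ab
  | aaaaaaba => aaaabaa => aabaaa => baaaa => bbaa => bbb => a
  | aabaaab => baaaab => bbaab => bbbb => ab
  | aab => ba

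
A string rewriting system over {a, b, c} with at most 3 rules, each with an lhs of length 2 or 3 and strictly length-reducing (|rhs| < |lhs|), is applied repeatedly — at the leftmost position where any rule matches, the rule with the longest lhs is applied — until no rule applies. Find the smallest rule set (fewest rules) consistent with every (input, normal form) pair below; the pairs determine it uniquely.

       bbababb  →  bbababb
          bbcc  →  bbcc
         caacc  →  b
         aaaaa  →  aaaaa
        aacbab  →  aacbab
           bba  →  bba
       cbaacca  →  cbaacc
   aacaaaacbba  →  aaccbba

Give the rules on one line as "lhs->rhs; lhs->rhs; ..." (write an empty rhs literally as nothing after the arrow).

  | bbababb
  | bbcc
  | caacc => cacc => ccc => b
  | aaaaa

ca->c; ccc->b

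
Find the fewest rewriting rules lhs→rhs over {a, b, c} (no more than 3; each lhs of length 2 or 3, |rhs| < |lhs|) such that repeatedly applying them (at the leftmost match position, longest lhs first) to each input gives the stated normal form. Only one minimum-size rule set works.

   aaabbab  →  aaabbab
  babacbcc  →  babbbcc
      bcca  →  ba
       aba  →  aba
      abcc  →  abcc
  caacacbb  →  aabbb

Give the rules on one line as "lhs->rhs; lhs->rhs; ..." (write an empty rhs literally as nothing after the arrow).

  | aaabbab
  | babacbcc => babbbcc
  | bcca => bca => ba
  | aba

acb->bb; ca->a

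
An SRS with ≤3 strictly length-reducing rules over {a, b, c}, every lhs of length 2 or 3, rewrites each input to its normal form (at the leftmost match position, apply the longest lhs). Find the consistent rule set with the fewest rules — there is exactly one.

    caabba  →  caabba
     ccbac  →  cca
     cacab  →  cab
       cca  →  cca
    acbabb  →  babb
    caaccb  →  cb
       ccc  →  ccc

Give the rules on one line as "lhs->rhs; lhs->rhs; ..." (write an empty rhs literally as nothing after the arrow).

  | caabba
  | ccbac => cca
  | cacab => cab
  | cca

ac->; bac->a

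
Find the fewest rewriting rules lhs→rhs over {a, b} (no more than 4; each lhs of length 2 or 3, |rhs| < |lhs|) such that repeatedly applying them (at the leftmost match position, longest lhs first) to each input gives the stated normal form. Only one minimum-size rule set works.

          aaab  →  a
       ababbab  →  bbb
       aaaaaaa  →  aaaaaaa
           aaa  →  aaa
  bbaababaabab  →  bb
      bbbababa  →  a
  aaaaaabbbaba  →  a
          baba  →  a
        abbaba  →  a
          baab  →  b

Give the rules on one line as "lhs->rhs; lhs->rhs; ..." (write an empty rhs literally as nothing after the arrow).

  | aaab => ab => a
  | ababbab => aabbab => bbab => bbb
  | aaaaaaa
  | aaa

aab->b; ab->a; ba->a; bab->bb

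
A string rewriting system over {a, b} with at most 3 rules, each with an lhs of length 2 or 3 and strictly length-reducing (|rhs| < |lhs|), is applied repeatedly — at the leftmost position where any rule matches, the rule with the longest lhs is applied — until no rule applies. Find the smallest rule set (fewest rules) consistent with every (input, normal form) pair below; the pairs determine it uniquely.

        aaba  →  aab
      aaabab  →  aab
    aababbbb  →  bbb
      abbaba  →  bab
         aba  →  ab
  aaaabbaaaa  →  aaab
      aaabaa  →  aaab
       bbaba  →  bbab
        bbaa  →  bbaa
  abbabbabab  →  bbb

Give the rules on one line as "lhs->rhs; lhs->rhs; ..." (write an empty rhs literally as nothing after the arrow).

  | aaba => aab
  | aaabab => aaabb => aab
  | aababbbb => aabbbbb => abbbb => bbb
  | abbaba => baba => bab

aba->ab; abb->b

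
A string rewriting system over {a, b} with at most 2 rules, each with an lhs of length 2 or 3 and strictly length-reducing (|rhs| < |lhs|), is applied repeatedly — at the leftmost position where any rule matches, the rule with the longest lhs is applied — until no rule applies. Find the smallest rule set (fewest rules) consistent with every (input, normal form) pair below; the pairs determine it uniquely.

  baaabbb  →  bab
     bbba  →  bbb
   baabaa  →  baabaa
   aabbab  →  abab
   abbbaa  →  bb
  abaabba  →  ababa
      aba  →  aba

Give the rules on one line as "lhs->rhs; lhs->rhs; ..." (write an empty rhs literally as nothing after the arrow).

abb->b; bba->bb

  | baaabbb => baabb => bab
  | bbba => bbb
  | baabaa
  | aabbab => abab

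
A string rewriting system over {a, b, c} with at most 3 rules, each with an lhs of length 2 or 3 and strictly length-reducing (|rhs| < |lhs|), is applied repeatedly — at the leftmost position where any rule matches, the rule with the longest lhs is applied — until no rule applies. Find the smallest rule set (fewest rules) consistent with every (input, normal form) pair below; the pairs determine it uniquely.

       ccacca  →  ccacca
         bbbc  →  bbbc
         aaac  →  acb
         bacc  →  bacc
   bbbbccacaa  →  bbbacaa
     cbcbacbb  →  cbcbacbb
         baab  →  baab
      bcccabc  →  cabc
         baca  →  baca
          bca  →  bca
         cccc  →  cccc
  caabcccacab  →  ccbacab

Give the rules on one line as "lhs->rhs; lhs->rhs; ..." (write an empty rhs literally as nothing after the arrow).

  | ccacca
  | bbbc
  | aaac => acb
  | bacc

aac->cb; bcc->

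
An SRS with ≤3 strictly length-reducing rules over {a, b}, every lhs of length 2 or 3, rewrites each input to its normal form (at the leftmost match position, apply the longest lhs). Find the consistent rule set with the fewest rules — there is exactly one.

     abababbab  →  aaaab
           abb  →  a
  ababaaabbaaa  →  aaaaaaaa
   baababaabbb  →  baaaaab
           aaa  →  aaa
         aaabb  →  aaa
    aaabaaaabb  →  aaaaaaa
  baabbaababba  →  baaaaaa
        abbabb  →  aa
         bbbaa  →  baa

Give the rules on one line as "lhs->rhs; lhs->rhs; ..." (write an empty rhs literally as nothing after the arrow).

aba->aa; bb->

  | abababbab => aababbab => aaabbab => aaaab
  | abb => a
  | ababaaabbaaa => aabaaabbaaa => aaaaabbaaa => aaaaaaaa
  | baababaabbb => baaabaabbb => baaaaabbb => baaaaab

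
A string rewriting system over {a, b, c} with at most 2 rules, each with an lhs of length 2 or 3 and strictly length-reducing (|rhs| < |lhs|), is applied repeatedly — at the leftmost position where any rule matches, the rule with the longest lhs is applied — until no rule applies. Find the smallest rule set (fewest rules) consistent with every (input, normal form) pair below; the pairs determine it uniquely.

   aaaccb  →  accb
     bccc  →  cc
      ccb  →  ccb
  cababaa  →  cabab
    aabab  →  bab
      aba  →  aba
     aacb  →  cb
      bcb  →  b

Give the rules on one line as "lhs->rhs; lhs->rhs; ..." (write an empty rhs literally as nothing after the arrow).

  | aaaccb => accb
  | bccc => cc
  | ccb
  | cababaa => cabab

aa->; bc->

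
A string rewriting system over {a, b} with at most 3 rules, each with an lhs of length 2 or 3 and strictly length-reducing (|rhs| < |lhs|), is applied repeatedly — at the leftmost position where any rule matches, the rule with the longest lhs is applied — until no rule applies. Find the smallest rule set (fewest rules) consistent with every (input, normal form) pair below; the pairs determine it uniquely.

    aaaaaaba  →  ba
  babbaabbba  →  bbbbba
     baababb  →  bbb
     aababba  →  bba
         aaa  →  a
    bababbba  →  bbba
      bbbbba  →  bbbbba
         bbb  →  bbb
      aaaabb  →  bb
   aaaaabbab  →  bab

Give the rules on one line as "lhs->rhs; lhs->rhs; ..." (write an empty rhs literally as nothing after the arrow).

aa->; abb->b

  | aaaaaaba => aaaaba => aaba => ba
  | babbaabbba => bbaabbba => bbbbba
  | baababb => bbabb => bbb
  | aababba => babba => bba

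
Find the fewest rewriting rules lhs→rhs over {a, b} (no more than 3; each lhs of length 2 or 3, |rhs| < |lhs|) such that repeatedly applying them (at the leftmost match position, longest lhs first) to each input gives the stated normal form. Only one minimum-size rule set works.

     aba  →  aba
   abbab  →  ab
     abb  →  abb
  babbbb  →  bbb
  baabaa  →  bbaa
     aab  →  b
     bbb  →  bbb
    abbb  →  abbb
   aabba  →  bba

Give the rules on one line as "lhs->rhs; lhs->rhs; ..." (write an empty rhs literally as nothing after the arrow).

aab->b; bab->

  | aba
  | abbab => ab
  | abb
  | babbbb => bbb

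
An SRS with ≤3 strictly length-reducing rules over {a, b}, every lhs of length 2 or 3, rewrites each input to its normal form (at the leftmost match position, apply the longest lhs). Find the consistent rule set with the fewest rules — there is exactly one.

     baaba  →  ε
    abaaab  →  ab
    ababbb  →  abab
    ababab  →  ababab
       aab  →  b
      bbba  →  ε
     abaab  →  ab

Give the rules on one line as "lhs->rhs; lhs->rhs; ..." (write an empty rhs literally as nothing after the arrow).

aa->b; bb->b; bba->

  | baaba => bbba => bba => ε
  | abaaab => abbab => ab
  | ababbb => ababb => abab
  | ababab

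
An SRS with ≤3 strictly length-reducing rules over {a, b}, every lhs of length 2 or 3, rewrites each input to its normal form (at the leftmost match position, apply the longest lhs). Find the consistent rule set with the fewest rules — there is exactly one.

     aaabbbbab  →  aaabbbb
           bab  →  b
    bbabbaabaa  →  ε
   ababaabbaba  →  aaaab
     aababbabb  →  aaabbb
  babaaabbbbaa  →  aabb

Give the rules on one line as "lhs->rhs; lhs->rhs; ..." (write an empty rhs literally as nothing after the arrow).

  | aaabbbbab => aaabbbb
  | bab => b
  | bbabbaabaa => bbbaabaa => bbabaa => bbaa => ba => ε
  | ababaabbaba => aabaabbaba => aaaabbaba => aaaabba => aaaab

aba->aa; ba->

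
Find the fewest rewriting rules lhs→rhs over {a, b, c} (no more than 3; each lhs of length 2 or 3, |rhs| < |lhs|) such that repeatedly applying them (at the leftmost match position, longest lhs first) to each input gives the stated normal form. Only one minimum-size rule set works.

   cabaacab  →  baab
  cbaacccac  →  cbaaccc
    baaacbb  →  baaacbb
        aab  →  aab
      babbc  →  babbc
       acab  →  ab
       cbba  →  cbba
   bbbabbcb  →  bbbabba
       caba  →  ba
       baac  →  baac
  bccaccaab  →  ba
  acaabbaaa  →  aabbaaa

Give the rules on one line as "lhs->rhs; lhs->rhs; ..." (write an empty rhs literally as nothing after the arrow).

bcb->ba; ca->

  | cabaacab => baacab => baab
  | cbaacccac => cbaaccc
  | baaacbb
  | aab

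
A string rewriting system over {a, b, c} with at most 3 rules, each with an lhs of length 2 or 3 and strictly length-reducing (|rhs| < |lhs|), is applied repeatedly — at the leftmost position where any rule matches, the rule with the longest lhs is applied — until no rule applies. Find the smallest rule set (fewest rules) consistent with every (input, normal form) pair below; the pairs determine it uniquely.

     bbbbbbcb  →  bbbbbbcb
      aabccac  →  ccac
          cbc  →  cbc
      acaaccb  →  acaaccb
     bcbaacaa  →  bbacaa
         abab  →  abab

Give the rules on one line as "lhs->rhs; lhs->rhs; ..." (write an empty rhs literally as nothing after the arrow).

aab->; cba->b

  | bbbbbbcb
  | aabccac => ccac
  | cbc
  | acaaccb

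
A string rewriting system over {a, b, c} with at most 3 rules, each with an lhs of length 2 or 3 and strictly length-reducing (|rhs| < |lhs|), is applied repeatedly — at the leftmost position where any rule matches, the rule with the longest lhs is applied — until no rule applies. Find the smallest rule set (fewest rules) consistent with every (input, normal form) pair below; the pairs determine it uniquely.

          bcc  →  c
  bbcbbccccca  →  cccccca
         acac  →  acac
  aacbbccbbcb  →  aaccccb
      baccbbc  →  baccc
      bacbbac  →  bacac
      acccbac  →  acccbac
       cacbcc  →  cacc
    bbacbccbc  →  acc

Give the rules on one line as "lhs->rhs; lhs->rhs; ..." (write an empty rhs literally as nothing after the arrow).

bb->; bc->

  | bcc => c
  | bbcbbccccca => cbbccccca => cccccca
  | acac
  | aacbbccbbcb => aacccbbcb => aaccccb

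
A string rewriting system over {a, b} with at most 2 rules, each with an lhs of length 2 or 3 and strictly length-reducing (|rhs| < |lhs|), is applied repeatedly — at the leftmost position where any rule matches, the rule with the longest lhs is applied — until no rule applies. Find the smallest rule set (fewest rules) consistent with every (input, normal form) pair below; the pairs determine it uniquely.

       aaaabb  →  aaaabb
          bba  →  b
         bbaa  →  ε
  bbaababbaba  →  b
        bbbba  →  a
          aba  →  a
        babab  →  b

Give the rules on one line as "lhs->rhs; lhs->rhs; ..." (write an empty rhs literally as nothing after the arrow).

ba->; bbb->a

  | aaaabb
  | bba => b
  | bbaa => ba => ε
  | bbaababbaba => bababbaba => babbaba => bbaba => bba => b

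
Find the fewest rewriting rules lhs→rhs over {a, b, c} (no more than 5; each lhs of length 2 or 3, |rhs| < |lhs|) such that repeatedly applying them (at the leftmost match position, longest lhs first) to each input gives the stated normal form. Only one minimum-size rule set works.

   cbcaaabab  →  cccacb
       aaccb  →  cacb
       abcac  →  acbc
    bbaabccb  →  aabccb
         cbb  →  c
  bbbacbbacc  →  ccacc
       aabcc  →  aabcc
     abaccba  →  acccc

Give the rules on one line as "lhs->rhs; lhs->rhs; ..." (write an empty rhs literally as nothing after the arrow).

aac->ca; ba->c; bb->; bca->cb

  | cbcaaabab => ccbaabab => cccabab => cccacb
  | aaccb => cacb
  | abcac => acbc
  | bbaabccb => aabccb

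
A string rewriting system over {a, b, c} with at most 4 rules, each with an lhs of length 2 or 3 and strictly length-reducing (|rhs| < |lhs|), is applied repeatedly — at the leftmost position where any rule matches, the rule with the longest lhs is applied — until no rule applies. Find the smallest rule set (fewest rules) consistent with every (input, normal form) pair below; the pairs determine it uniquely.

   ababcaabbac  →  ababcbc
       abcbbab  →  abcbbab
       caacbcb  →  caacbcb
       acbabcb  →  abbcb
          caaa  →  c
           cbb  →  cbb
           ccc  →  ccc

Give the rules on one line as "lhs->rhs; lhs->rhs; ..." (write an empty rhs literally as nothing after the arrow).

aaa->; aab->c; cba->b

  | ababcaabbac => ababccbac => ababcbc
  | abcbbab
  | caacbcb
  | acbabcb => abbcb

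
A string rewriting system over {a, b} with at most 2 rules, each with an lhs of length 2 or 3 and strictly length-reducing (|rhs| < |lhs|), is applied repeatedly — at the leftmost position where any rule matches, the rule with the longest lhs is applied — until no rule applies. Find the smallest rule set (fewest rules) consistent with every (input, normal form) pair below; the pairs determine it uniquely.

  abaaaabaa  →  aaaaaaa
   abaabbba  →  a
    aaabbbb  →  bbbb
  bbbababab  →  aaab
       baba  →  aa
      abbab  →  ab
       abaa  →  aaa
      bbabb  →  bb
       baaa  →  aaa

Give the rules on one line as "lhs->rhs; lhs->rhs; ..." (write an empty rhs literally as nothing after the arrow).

abb->bb; ba->a

  | abaaaabaa => aaaaabaa => aaaaaaa
  | abaabbba => aaabbba => aabbba => abbba => bbba => bba => ba => a
  | aaabbbb => aabbbb => abbbb => bbbb
  | bbbababab => bbababab => bababab => ababab => aabab => aaab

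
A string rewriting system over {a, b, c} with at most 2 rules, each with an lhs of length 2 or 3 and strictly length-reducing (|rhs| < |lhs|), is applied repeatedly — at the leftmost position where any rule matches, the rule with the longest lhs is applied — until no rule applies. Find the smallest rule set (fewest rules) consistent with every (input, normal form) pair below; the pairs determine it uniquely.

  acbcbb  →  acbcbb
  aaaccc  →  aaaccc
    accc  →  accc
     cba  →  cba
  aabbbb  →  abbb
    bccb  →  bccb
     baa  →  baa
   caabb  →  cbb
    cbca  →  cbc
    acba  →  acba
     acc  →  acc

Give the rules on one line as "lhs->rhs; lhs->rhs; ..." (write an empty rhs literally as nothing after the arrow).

  | acbcbb
  | aaaccc
  | accc
  | cba

aab->a; ca->c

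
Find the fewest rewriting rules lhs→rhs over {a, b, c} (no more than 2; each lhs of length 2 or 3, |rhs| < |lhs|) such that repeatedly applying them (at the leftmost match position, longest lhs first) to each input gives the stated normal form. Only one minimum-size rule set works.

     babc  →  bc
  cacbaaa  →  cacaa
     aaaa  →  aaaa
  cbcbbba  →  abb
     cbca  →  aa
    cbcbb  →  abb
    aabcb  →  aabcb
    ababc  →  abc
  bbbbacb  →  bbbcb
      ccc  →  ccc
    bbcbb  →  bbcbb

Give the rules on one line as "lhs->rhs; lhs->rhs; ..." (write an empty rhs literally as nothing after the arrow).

  | babc => bc
  | cacbaaa => cacaa
  | aaaa
  | cbcbbba => abbba => abb

ba->; cbc->a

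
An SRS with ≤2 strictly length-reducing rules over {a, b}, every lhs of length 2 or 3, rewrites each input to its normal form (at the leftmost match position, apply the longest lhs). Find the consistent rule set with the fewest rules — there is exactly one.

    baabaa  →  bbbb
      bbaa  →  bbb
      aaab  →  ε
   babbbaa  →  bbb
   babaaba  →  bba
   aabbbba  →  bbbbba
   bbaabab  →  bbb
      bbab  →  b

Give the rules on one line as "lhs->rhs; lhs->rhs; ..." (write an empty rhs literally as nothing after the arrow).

aa->b; bab->

  | baabaa => bbbaa => bbbb
  | bbaa => bbb
  | aaab => bab => ε
  | babbbaa => bbaa => bbb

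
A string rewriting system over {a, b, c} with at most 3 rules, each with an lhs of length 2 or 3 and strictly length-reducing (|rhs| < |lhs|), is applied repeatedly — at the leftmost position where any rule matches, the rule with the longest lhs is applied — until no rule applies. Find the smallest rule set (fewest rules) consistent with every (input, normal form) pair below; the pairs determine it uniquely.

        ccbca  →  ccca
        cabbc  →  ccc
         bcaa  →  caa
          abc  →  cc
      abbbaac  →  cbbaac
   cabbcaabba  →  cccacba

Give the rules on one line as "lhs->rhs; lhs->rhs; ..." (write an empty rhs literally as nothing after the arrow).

ab->c; bc->c

  | ccbca => ccca
  | cabbc => ccbc => ccc
  | bcaa => caa
  | abc => cc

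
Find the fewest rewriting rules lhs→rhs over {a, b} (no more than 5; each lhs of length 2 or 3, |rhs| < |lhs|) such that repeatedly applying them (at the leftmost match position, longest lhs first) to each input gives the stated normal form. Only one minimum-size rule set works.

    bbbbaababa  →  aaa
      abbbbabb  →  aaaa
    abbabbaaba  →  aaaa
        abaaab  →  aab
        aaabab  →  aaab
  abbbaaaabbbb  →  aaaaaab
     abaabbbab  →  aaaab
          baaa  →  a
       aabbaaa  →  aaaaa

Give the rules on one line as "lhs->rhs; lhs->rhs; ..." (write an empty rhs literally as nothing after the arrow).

  | bbbbaababa => abbaababa => aaababa => aaaba => aaa
  | abbbbabb => aabbabb => aaabb => aaaa
  | abbabbaaba => aabbaaba => aaaaba => aaaa
  | abaaab => aabab => aab

ba->; baa->ab; bb->a; bba->a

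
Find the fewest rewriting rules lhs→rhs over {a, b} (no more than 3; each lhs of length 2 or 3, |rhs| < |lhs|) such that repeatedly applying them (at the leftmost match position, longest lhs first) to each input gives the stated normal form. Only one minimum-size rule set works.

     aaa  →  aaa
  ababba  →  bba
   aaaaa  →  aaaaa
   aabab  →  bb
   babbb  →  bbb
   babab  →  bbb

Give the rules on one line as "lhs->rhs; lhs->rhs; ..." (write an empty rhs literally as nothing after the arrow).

ab->b; abb->b

  | aaa
  | ababba => babba => bba
  | aaaaa
  | aabab => abab => bab => bb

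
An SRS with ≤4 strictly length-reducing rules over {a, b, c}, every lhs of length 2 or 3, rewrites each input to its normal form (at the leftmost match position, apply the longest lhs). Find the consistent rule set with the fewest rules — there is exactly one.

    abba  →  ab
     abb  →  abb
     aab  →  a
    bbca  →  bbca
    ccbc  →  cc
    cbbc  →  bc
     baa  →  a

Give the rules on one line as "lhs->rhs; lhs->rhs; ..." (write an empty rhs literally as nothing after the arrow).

aab->a; ba->; cb->

  | abba => ab
  | abb
  | aab => a
  | bbca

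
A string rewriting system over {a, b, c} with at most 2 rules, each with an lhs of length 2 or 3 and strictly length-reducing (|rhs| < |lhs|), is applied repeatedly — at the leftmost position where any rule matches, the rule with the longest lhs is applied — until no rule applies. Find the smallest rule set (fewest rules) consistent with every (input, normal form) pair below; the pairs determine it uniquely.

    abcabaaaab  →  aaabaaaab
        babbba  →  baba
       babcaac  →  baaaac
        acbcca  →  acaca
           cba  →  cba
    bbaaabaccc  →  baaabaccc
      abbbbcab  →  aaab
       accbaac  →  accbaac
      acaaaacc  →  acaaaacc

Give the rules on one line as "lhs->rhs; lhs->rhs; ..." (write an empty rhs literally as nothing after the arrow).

  | abcabaaaab => aaabaaaab
  | babbba => babba => baba
  | babcaac => baaaac
  | acbcca => acaca

bb->b; bc->a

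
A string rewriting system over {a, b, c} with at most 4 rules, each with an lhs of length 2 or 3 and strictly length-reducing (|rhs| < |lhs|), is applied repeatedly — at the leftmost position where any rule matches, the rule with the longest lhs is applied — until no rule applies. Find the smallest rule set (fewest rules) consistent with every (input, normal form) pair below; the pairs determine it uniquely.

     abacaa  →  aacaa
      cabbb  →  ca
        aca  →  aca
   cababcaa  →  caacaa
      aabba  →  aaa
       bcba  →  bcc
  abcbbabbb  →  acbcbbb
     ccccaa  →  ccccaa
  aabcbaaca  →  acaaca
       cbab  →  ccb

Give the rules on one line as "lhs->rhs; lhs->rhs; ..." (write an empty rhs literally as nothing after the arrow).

  | abacaa => aacaa
  | cabbb => cabb => cab => ca
  | aca
  | cababcaa => caabcaa => caacaa

ab->a; acc->ca; ba->c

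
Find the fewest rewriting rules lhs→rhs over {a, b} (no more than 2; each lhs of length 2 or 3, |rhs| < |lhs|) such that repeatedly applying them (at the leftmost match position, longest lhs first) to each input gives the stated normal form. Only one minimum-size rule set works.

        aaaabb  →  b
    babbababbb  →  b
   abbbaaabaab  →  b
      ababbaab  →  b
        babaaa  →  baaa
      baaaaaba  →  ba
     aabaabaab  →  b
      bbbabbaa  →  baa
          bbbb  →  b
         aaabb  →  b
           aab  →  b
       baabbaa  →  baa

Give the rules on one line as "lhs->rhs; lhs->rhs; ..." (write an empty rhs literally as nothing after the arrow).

  | aaaabb => aaabb => aabb => abb => bb => b
  | babbababbb => bbbababbb => bbababbb => bababbb => bbabbb => babbb => bbbb => bbb => bb => b
  | abbbaaabaab => bbbaaabaab => bbaaabaab => baaabaab => baabaab => babaab => bbaab => baab => bab => bb => b
  | ababbaab => babbaab => bbbaab => bbaab => baab => bab => bb => b

ab->b; bb->b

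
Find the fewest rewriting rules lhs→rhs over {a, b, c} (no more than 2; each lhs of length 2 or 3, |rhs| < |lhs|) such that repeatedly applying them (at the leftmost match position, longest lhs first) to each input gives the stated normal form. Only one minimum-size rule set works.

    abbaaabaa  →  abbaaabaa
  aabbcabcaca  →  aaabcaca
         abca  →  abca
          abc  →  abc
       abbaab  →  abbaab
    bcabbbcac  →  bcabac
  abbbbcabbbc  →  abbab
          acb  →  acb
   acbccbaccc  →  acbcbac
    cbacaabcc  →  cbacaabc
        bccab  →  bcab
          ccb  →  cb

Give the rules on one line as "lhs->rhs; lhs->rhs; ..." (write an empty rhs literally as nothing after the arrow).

  | abbaaabaa
  | aabbcabcaca => aaabcaca
  | abca
  | abc

bbc->; cc->c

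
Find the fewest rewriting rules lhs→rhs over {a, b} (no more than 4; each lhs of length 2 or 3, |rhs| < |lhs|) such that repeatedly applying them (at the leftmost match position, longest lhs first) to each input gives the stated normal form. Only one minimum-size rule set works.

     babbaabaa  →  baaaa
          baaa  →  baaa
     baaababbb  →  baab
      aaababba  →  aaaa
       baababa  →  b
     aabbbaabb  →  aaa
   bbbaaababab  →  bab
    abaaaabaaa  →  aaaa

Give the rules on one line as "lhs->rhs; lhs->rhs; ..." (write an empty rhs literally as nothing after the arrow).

  | babbaabaa => baaaabaa => baaaa
  | baaa
  | baaababbb => baabbb => baab
  | aaababba => aabba => aaaa

aba->; bb->a; bbb->b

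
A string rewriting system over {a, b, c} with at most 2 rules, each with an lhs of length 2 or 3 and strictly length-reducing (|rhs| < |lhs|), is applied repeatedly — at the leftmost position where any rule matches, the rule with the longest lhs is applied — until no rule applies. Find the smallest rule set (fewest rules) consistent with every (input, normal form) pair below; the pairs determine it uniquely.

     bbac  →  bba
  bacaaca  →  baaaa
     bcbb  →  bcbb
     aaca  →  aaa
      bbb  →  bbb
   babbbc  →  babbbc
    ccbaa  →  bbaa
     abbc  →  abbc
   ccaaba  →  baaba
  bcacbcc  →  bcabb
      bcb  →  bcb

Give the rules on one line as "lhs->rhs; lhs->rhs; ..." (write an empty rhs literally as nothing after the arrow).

  | bbac => bba
  | bacaaca => baaaca => baaaa
  | bcbb
  | aaca => aaa

ac->a; cc->b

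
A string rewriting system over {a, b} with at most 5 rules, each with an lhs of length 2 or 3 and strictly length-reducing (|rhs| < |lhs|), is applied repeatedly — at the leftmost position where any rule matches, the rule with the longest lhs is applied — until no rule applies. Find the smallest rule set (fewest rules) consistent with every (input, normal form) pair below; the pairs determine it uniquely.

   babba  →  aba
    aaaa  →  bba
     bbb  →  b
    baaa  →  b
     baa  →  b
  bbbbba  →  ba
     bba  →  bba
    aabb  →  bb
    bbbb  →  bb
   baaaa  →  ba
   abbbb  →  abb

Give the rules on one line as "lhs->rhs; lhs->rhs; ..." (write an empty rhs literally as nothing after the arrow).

  | babba => aba
  | aaaa => bba
  | bbb => b
  | baaa => bbb => b

aa->; aaa->bb; bab->a; bbb->b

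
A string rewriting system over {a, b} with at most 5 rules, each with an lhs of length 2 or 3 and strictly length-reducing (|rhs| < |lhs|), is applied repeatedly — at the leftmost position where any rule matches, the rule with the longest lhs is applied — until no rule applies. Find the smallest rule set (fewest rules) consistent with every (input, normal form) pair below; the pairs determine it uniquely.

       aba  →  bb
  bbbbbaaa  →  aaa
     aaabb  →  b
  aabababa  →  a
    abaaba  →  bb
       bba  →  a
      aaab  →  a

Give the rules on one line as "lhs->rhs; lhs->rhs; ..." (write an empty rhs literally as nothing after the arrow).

aab->; ab->b; aba->bb; ba->a

  | aba => bb
  | bbbbbaaa => bbbbaaa => bbbaaa => bbaaa => baaa => aaa
  | aaabb => ab => b
  | aabababa => ababa => bbba => bba => ba => a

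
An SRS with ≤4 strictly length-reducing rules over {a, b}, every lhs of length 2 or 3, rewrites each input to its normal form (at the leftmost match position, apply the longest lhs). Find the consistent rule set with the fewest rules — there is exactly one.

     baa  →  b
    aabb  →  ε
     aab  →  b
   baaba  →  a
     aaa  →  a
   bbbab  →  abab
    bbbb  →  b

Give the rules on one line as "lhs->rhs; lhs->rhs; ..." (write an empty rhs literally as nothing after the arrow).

aa->; abb->b; bb->; bbb->ab

  | baa => b
  | aabb => bb => ε
  | aab => b
  | baaba => bba => a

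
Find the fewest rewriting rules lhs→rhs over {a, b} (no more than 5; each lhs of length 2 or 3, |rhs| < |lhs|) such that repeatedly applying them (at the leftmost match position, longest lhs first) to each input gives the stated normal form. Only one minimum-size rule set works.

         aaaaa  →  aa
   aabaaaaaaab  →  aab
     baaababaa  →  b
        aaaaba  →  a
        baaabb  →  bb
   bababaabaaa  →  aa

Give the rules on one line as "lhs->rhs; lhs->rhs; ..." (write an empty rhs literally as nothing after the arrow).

  | aaaaa => aa
  | aabaaaaaaab => aabaaaaab => aabaaab => aabab => aab
  | baaababaa => bababaa => babaa => baa => b
  | aaaaba => aba => a

aaa->; ba->; baa->b; bba->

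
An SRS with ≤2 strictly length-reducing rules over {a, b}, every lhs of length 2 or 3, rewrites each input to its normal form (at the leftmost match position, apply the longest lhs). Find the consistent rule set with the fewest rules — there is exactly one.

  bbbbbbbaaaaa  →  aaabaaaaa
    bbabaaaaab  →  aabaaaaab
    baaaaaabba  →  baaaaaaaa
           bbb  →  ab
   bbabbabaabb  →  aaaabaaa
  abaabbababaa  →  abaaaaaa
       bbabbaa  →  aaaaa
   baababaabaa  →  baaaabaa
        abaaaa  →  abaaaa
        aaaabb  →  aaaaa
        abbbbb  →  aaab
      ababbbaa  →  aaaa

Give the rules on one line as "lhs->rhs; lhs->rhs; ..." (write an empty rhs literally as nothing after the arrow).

  | bbbbbbbaaaaa => abbbbbaaaaa => aabbbaaaaa => aaabaaaaa
  | bbabaaaaab => aabaaaaab
  | baaaaaabba => baaaaaaaa
  | bbb => ab

bab->; bb->a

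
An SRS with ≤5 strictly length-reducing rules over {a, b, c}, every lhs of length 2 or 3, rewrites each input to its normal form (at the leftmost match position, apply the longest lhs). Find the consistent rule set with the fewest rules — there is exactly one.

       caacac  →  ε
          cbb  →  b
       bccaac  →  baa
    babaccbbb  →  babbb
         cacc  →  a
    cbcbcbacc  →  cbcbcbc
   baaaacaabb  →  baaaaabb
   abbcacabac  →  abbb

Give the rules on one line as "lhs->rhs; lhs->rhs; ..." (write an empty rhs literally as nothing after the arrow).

  | caacac => acac => ac => ε
  | cbb => b
  | bccaac => baaac => baa
  | babaccbbb => babcbbb => babbb

ac->; ca->; cbb->b; cc->a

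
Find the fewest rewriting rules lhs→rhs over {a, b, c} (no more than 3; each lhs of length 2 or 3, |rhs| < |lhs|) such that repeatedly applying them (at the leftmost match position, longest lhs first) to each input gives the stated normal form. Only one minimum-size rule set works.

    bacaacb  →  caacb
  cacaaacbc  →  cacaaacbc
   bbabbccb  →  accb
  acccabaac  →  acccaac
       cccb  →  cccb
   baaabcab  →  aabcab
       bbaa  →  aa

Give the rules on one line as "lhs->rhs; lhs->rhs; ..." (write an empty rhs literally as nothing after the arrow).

ba->; bb->

  | bacaacb => caacb
  | cacaaacbc
  | bbabbccb => abbccb => accb
  | acccabaac => acccaac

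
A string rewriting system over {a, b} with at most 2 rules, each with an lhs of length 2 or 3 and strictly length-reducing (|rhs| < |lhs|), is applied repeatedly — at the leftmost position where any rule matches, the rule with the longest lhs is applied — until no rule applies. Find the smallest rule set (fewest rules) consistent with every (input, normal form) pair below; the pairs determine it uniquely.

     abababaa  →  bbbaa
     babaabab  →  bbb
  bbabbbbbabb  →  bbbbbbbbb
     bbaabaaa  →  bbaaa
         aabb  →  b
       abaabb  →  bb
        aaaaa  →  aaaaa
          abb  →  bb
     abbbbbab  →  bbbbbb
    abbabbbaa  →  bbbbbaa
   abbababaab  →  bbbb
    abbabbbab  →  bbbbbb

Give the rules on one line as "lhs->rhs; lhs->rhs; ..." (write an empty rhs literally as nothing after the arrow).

aab->; ab->b

  | abababaa => bababaa => bbabaa => bbbaa
  | babaabab => bbaabab => bbab => bbb
  | bbabbbbbabb => bbbbbbbabb => bbbbbbbbb
  | bbaabaaa => bbaaa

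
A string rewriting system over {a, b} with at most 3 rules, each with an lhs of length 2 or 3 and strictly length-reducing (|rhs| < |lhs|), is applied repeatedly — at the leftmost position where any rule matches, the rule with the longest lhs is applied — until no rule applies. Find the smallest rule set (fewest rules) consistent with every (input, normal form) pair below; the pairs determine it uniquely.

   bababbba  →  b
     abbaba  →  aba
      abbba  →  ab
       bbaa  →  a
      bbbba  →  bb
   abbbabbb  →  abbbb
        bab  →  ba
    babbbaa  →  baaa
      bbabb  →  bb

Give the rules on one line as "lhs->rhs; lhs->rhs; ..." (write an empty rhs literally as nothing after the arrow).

  | bababbba => baabbba => bbba => b
  | abbaba => aba
  | abbba => ab
  | bbaa => a

aab->; bab->ba; bba->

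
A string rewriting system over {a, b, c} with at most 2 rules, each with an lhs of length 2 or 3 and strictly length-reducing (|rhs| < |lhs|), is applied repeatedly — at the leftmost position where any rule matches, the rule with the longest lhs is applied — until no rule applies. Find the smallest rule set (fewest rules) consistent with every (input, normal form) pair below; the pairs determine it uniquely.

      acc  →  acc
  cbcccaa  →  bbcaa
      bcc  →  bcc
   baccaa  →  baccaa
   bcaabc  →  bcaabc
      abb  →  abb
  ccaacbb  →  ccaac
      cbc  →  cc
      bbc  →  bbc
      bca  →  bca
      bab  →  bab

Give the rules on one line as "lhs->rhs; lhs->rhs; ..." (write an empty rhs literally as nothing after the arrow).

cb->c; ccc->bb

  | acc
  | cbcccaa => ccccaa => bbcaa
  | bcc
  | baccaa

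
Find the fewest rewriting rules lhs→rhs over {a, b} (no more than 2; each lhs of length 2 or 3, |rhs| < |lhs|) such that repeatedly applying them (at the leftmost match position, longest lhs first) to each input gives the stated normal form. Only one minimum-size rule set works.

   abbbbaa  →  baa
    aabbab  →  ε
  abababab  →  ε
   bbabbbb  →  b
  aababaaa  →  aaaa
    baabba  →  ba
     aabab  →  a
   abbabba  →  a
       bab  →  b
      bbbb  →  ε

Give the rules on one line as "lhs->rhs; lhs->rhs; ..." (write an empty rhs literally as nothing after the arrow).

ab->; bb->

  | abbbbaa => bbbaa => baa
  | aabbab => abab => ab => ε
  | abababab => ababab => abab => ab => ε
  | bbabbbb => abbbb => bbb => b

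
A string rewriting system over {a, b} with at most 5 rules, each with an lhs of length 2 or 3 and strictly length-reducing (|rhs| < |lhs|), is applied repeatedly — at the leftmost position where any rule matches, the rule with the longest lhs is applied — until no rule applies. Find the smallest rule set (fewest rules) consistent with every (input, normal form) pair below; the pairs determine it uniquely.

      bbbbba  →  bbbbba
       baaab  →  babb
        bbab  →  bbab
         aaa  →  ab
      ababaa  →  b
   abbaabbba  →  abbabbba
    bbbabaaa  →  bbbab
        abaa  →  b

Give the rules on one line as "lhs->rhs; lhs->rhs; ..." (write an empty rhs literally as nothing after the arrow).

aa->b; aaa->ab; aab->ab; aba->a

  | bbbbba
  | baaab => babb
  | bbab
  | aaa => ab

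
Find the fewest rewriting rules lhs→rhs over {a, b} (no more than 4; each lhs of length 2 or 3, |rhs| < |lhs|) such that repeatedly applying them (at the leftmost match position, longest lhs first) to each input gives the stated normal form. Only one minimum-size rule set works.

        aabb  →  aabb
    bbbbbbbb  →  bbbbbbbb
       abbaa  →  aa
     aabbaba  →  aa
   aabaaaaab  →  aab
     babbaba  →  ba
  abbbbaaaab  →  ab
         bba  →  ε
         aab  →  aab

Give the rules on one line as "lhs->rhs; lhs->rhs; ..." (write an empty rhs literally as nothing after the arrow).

  | aabb
  | bbbbbbbb
  | abbaa => aa
  | aabbaba => aaba => aa

aaa->a; aba->a; bba->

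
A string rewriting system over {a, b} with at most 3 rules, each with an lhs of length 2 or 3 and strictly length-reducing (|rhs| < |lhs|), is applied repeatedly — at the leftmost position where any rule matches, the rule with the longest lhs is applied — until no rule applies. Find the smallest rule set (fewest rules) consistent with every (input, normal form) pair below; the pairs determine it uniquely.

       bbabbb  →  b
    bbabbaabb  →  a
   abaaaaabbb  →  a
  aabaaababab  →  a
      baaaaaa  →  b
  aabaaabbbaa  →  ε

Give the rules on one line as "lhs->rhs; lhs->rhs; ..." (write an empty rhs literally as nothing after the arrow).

  | bbabbb => aabbb => abbb => bbb => ab => b
  | bbabbaabb => aabbaabb => abbaabb => bbaabb => aaabb => bb => a
  | abaaaaabbb => baaaaabbb => baabbb => babbb => bbbb => abb => bb => a
  | aabaaababab => abaaababab => baaababab => bbabab => aabab => abab => bab => bb => a

aaa->; ab->b; bb->a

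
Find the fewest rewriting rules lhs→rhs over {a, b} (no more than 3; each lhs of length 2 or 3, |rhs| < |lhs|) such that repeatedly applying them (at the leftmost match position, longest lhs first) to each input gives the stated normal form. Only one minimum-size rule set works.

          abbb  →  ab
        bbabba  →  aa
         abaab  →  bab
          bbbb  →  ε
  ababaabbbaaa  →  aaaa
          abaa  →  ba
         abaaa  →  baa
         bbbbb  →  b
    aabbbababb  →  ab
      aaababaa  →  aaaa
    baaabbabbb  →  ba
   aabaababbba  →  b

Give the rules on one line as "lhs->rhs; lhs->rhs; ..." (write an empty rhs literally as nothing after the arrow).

aab->a; aba->b; bb->

  | abbb => ab
  | bbabba => abba => aa
  | abaab => bab
  | bbbb => bb => ε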